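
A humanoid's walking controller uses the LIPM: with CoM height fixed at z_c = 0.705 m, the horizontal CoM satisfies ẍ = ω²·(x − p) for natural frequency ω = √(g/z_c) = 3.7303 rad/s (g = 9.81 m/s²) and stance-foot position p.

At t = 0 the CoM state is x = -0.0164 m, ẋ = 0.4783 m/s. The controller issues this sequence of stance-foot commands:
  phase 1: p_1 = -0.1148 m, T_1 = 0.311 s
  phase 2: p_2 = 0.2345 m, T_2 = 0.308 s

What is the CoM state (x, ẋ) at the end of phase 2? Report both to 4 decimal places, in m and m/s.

x = 0.7671, ẋ = 2.4109

phase 1: p=-0.1148, T=0.311, ωT=1.160123, cosh=1.751887, sinh=1.438440; start (x,ẋ)=(-0.016400, 0.478300) → end (x,ẋ)=(0.242023, 1.365923)
phase 2: p=0.2345, T=0.308, ωT=1.148932, cosh=1.735899, sinh=1.418924; start (x,ẋ)=(0.242023, 1.365923) → end (x,ẋ)=(0.767126, 2.410923)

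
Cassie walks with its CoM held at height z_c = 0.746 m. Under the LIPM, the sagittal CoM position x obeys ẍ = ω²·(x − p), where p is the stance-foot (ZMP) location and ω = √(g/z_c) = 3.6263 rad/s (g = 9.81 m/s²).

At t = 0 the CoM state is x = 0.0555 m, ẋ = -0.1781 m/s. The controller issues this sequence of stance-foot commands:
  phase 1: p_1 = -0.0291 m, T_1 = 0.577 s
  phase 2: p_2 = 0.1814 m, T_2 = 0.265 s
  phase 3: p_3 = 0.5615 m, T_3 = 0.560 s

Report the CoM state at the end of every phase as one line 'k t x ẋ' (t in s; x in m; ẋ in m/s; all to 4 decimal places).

phase 1: p=-0.0291, T=0.577, ωT=2.092375, cosh=4.113767, sinh=3.990373; start (x,ẋ)=(0.055500, -0.178100) → end (x,ẋ)=(0.122944, 0.491525)
phase 2: p=0.1814, T=0.265, ωT=0.960970, cosh=1.498376, sinh=1.115854; start (x,ẋ)=(0.122944, 0.491525) → end (x,ẋ)=(0.245058, 0.499950)
phase 3: p=0.5615, T=0.560, ωT=2.030728, cosh=3.875436, sinh=3.744196; start (x,ẋ)=(0.245058, 0.499950) → end (x,ẋ)=(-0.148645, -2.358985)

1 0.5770 0.1229 0.4915
2 0.8420 0.2451 0.5000
3 1.4020 -0.1486 -2.3590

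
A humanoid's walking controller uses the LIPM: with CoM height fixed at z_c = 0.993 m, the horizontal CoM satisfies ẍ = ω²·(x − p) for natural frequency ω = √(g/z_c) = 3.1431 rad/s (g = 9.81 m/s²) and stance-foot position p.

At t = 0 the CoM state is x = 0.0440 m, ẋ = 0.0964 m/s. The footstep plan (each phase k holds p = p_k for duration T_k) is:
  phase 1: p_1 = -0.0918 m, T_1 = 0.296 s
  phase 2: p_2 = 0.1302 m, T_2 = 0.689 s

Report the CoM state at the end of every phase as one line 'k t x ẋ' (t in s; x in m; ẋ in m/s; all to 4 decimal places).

1 0.2960 0.1400 0.5981
2 0.9850 0.9921 2.7742

phase 1: p=-0.0918, T=0.296, ωT=0.930358, cosh=1.464914, sinh=1.070502; start (x,ẋ)=(0.044000, 0.096400) → end (x,ẋ)=(0.139968, 0.598143)
phase 2: p=0.1302, T=0.689, ωT=2.165596, cosh=4.417239, sinh=4.302557; start (x,ẋ)=(0.139968, 0.598143) → end (x,ẋ)=(0.992140, 2.774237)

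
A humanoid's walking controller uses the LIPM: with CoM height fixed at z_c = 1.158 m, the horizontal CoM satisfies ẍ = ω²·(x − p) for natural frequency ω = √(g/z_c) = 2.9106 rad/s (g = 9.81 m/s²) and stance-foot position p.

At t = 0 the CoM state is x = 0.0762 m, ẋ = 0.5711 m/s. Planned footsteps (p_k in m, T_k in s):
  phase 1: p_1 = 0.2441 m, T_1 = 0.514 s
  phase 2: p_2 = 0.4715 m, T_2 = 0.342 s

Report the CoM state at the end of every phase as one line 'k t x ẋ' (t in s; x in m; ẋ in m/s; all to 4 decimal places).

1 0.5140 0.2665 0.3026
2 0.8560 0.2778 -0.2316

phase 1: p=0.2441, T=0.514, ωT=1.496048, cosh=2.344014, sinh=2.120000; start (x,ẋ)=(0.076200, 0.571100) → end (x,ẋ)=(0.266513, 0.302644)
phase 2: p=0.4715, T=0.342, ωT=0.995425, cosh=1.537720, sinh=1.168154; start (x,ẋ)=(0.266513, 0.302644) → end (x,ẋ)=(0.277753, -0.231578)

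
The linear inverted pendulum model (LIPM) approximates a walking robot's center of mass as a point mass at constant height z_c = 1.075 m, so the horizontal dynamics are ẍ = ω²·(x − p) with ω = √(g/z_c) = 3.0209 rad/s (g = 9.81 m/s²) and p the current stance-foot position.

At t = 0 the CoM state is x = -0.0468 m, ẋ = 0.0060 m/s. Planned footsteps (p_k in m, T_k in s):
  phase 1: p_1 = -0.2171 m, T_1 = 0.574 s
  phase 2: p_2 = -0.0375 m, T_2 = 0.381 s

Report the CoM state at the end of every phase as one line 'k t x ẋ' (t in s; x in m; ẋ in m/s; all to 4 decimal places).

1 0.5740 0.2856 1.4289
2 0.9550 1.1971 3.8729

phase 1: p=-0.2171, T=0.574, ωT=1.733997, cosh=2.919910, sinh=2.743333; start (x,ẋ)=(-0.046800, 0.006000) → end (x,ẋ)=(0.285609, 1.428852)
phase 2: p=-0.0375, T=0.381, ωT=1.150963, cosh=1.738784, sinh=1.422452; start (x,ẋ)=(0.285609, 1.428852) → end (x,ẋ)=(1.197121, 3.872893)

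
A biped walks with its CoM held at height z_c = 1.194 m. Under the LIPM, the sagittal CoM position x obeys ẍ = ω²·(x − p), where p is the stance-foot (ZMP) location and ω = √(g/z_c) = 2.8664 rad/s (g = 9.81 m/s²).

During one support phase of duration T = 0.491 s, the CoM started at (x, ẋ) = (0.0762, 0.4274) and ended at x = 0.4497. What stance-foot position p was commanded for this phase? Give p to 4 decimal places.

p = 0.0014

ωT = 2.8664·0.491 = 1.407402; cosh(ωT) = 2.165054, sinh(ωT) = 1.920276
x(T) = p + (x₀−p)·cosh(ωT) + (ẋ₀/ω)·sinh(ωT) ⇒ p·(1 − cosh) = x(T) − x₀·cosh − (ẋ₀/ω)·sinh
numerator   = 0.4497 − (0.0762)·2.165054 − (0.4274/2.8664)·1.920276 = -0.001603
denominator = 1 − 2.165054 = -1.165054
p = -0.001603 / -1.165054 = 0.0014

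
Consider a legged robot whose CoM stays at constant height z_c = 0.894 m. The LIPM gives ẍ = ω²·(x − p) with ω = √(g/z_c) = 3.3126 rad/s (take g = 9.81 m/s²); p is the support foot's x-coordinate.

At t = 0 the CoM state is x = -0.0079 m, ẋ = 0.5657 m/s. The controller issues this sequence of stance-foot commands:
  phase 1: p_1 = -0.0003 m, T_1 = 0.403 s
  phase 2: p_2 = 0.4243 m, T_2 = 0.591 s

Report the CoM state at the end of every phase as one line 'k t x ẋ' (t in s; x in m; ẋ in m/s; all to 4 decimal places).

phase 1: p=-0.0003, T=0.403, ωT=1.334978, cosh=2.031538, sinh=1.768374; start (x,ẋ)=(-0.007900, 0.565700) → end (x,ẋ)=(0.286249, 1.104721)
phase 2: p=0.4243, T=0.591, ωT=1.957747, cosh=3.612262, sinh=3.471086; start (x,ẋ)=(0.286249, 1.104721) → end (x,ẋ)=(1.083199, 2.403191)

1 0.4030 0.2862 1.1047
2 0.9940 1.0832 2.4032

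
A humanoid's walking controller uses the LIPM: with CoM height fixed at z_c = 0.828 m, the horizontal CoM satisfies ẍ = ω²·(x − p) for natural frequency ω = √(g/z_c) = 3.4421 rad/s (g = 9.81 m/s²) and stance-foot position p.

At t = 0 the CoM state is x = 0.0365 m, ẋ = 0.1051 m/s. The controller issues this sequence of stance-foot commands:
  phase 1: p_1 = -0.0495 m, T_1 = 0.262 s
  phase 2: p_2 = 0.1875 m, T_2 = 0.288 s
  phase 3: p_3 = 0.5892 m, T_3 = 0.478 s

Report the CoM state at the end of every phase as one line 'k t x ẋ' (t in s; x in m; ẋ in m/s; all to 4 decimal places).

1 0.2620 0.1053 0.4555
2 0.5500 0.2153 0.3696
3 1.0280 -0.1480 -2.2177

phase 1: p=-0.0495, T=0.262, ωT=0.901830, cosh=1.434968, sinh=1.029141; start (x,ẋ)=(0.036500, 0.105100) → end (x,ẋ)=(0.105331, 0.455462)
phase 2: p=0.1875, T=0.288, ωT=0.991325, cosh=1.532943, sinh=1.161859; start (x,ẋ)=(0.105331, 0.455462) → end (x,ẋ)=(0.215277, 0.369583)
phase 3: p=0.5892, T=0.478, ωT=1.645324, cosh=2.687819, sinh=2.494869; start (x,ẋ)=(0.215277, 0.369583) → end (x,ẋ)=(-0.147959, -2.217720)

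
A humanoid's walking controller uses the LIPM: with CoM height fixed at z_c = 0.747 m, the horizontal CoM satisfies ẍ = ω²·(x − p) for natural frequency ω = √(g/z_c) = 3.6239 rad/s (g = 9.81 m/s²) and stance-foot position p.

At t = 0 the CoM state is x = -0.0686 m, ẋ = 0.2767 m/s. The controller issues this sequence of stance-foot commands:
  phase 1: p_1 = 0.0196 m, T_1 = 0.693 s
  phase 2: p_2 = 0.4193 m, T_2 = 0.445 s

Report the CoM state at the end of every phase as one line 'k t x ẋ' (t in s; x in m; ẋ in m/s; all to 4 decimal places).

phase 1: p=0.0196, T=0.693, ωT=2.511363, cosh=6.201433, sinh=6.120276; start (x,ẋ)=(-0.068600, 0.276700) → end (x,ẋ)=(-0.060058, -0.240275)
phase 2: p=0.4193, T=0.445, ωT=1.612635, cosh=2.607688, sinh=2.408326; start (x,ẋ)=(-0.060058, -0.240275) → end (x,ẋ)=(-0.990394, -4.810171)

1 0.6930 -0.0601 -0.2403
2 1.1380 -0.9904 -4.8102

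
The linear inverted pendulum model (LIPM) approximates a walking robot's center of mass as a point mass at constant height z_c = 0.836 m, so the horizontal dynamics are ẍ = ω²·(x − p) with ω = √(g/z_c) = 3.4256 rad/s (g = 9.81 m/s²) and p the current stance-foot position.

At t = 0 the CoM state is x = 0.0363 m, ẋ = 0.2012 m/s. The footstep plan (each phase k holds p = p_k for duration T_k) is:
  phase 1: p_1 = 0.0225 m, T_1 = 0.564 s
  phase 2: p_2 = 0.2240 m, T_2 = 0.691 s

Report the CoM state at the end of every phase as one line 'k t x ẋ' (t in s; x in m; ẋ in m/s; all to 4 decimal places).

phase 1: p=0.0225, T=0.564, ωT=1.932038, cosh=3.524210, sinh=3.379358; start (x,ẋ)=(0.036300, 0.201200) → end (x,ẋ)=(0.269618, 0.868824)
phase 2: p=0.2240, T=0.691, ωT=2.367090, cosh=5.380029, sinh=5.286275; start (x,ẋ)=(0.269618, 0.868824) → end (x,ẋ)=(1.810169, 5.500383)

1 0.5640 0.2696 0.8688
2 1.2550 1.8102 5.5004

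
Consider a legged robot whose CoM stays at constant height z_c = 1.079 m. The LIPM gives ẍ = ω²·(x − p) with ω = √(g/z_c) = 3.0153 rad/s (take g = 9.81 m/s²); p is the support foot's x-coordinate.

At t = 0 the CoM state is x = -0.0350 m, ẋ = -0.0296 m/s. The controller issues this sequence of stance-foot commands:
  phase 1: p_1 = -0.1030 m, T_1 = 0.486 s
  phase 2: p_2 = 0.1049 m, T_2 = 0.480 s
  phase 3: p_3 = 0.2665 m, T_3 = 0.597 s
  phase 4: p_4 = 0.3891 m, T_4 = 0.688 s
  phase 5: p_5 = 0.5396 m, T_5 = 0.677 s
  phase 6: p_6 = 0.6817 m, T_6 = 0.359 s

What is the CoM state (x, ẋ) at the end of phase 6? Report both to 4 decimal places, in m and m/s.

phase 1: p=-0.1030, T=0.486, ωT=1.465436, cosh=2.280203, sinh=2.049226; start (x,ẋ)=(-0.035000, -0.029600) → end (x,ẋ)=(0.031937, 0.352680)
phase 2: p=0.1049, T=0.480, ωT=1.447344, cosh=2.243500, sinh=2.008306; start (x,ẋ)=(0.031937, 0.352680) → end (x,ẋ)=(0.176107, 0.349402)
phase 3: p=0.2665, T=0.597, ωT=1.800134, cosh=3.107868, sinh=2.942591; start (x,ẋ)=(0.176107, 0.349402) → end (x,ẋ)=(0.326547, 0.283857)
phase 4: p=0.3891, T=0.688, ωT=2.074526, cosh=4.043196, sinh=3.917580; start (x,ẋ)=(0.326547, 0.283857) → end (x,ẋ)=(0.504985, 0.408777)
phase 5: p=0.5396, T=0.677, ωT=2.041358, cosh=3.915457, sinh=3.785604; start (x,ẋ)=(0.504985, 0.408777) → end (x,ẋ)=(0.917271, 1.205427)
phase 6: p=0.6817, T=0.359, ωT=1.082493, cosh=1.645389, sinh=1.306639; start (x,ẋ)=(0.917271, 1.205427) → end (x,ẋ)=(1.591662, 2.911527)

x = 1.5917, ẋ = 2.9115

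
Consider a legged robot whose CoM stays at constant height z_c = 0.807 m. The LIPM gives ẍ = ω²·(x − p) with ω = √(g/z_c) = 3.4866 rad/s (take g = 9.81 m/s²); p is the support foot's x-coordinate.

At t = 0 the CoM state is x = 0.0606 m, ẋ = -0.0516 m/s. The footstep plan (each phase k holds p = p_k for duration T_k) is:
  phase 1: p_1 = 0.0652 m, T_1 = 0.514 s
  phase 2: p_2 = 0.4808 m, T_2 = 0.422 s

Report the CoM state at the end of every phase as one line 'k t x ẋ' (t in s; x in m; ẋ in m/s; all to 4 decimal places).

1 0.5140 0.0078 -0.2059
2 0.9360 -0.7253 -3.8737

phase 1: p=0.0652, T=0.514, ωT=1.792112, cosh=3.084363, sinh=2.917755; start (x,ẋ)=(0.060600, -0.051600) → end (x,ẋ)=(0.007831, -0.205949)
phase 2: p=0.4808, T=0.422, ωT=1.471345, cosh=2.292353, sinh=2.062737; start (x,ẋ)=(0.007831, -0.205949) → end (x,ẋ)=(-0.725256, -3.873675)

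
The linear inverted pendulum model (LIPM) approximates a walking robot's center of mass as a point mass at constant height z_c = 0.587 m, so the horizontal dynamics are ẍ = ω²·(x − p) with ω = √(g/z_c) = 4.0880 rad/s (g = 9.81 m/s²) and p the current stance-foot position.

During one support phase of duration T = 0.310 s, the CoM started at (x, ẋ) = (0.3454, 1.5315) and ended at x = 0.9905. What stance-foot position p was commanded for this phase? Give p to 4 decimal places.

p = 0.3098

ωT = 4.0880·0.310 = 1.267280; cosh(ωT) = 1.916388, sinh(ωT) = 1.634792
x(T) = p + (x₀−p)·cosh(ωT) + (ẋ₀/ω)·sinh(ωT) ⇒ p·(1 − cosh) = x(T) − x₀·cosh − (ẋ₀/ω)·sinh
numerator   = 0.9905 − (0.3454)·1.916388 − (1.5315/4.0880)·1.634792 = -0.283868
denominator = 1 − 1.916388 = -0.916388
p = -0.283868 / -0.916388 = 0.3098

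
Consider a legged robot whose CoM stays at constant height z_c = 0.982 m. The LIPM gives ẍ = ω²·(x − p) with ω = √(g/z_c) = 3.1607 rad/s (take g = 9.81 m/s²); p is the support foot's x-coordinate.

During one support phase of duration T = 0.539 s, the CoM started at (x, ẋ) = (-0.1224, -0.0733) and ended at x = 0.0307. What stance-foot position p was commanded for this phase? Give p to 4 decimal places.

p = -0.2392

ωT = 3.1607·0.539 = 1.703617; cosh(ωT) = 2.837904, sinh(ωT) = 2.655880
x(T) = p + (x₀−p)·cosh(ωT) + (ẋ₀/ω)·sinh(ωT) ⇒ p·(1 − cosh) = x(T) − x₀·cosh − (ẋ₀/ω)·sinh
numerator   = 0.0307 − (-0.1224)·2.837904 − (-0.0733/3.1607)·2.655880 = 0.439652
denominator = 1 − 2.837904 = -1.837904
p = 0.439652 / -1.837904 = -0.2392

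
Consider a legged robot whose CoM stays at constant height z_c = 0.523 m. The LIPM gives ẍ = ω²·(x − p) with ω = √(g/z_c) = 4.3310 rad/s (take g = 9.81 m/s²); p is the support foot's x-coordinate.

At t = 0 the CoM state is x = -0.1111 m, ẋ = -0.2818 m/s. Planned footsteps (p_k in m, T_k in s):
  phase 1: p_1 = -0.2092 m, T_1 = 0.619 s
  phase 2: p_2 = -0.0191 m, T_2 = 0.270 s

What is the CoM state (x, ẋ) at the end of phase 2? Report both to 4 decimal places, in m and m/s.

x = 0.4234, ẋ = 2.1573

phase 1: p=-0.2092, T=0.619, ωT=2.680889, cosh=7.333284, sinh=7.264781; start (x,ẋ)=(-0.111100, -0.281800) → end (x,ẋ)=(0.037506, 1.020076)
phase 2: p=-0.0191, T=0.270, ωT=1.169370, cosh=1.765263, sinh=1.454700; start (x,ẋ)=(0.037506, 1.020076) → end (x,ẋ)=(0.423449, 2.157340)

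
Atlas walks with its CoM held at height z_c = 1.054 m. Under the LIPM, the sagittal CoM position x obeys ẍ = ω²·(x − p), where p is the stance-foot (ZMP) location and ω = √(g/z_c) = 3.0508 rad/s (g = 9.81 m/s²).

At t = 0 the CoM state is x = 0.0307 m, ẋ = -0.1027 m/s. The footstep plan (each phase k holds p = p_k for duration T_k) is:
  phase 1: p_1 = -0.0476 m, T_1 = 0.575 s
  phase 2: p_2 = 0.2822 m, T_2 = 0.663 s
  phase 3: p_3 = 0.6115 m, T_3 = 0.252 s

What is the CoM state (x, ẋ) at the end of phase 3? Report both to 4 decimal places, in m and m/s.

x = -0.4153, ẋ = -2.6087

phase 1: p=-0.0476, T=0.575, ωT=1.754210, cosh=2.975962, sinh=2.802918; start (x,ẋ)=(0.030700, -0.102700) → end (x,ẋ)=(0.091062, 0.363923)
phase 2: p=0.2822, T=0.663, ωT=2.022680, cosh=3.845429, sinh=3.713129; start (x,ẋ)=(0.091062, 0.363923) → end (x,ẋ)=(-0.009875, -0.765769)
phase 3: p=0.6115, T=0.252, ωT=0.768802, cosh=1.310374, sinh=0.846806; start (x,ẋ)=(-0.009875, -0.765769) → end (x,ẋ)=(-0.415287, -2.608726)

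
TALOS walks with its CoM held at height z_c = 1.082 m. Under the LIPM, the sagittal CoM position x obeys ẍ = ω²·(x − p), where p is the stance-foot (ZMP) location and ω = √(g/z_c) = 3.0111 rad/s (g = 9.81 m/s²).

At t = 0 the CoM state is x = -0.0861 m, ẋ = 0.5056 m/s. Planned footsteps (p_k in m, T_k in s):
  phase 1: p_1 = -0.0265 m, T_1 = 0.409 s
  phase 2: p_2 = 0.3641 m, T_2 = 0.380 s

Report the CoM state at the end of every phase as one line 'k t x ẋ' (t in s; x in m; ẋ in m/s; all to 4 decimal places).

phase 1: p=-0.0265, T=0.409, ωT=1.231540, cosh=1.859172, sinh=1.567330; start (x,ẋ)=(-0.086100, 0.505600) → end (x,ẋ)=(0.125867, 0.658722)
phase 2: p=0.3641, T=0.380, ωT=1.144218, cosh=1.729229, sinh=1.410756; start (x,ẋ)=(0.125867, 0.658722) → end (x,ẋ)=(0.260764, 0.127084)

1 0.4090 0.1259 0.6587
2 0.7890 0.2608 0.1271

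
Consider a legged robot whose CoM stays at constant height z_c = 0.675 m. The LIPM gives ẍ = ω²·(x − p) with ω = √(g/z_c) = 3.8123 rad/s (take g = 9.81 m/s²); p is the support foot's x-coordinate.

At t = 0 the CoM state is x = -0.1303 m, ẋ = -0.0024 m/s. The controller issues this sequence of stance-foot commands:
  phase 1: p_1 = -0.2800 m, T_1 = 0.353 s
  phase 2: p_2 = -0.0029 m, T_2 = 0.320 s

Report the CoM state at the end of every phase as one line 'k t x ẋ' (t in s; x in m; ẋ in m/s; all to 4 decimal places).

phase 1: p=-0.2800, T=0.353, ωT=1.345742, cosh=2.050691, sinh=1.790344; start (x,ẋ)=(-0.130300, -0.002400) → end (x,ẋ)=(0.025861, 1.016830)
phase 2: p=-0.0029, T=0.320, ωT=1.219936, cosh=1.841110, sinh=1.545861; start (x,ẋ)=(0.025861, 1.016830) → end (x,ẋ)=(0.462370, 2.041595)

1 0.3530 0.0259 1.0168
2 0.6730 0.4624 2.0416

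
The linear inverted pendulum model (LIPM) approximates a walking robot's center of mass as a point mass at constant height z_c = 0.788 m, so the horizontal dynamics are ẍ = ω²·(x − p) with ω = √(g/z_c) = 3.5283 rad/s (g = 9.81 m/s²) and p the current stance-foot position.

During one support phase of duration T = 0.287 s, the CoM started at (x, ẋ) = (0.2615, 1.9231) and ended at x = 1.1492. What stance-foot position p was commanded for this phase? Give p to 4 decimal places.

p = -0.1623

ωT = 3.5283·0.287 = 1.012622; cosh(ωT) = 1.558037, sinh(ωT) = 1.194772
x(T) = p + (x₀−p)·cosh(ωT) + (ẋ₀/ω)·sinh(ωT) ⇒ p·(1 − cosh) = x(T) − x₀·cosh − (ẋ₀/ω)·sinh
numerator   = 1.1492 − (0.2615)·1.558037 − (1.9231/3.5283)·1.194772 = 0.090563
denominator = 1 − 1.558037 = -0.558037
p = 0.090563 / -0.558037 = -0.1623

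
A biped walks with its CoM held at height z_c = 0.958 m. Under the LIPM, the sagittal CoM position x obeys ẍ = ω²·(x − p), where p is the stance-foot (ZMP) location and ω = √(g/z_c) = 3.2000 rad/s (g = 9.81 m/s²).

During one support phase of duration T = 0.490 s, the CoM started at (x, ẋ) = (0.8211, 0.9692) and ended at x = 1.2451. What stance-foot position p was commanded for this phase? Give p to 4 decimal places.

ωT = 3.2000·0.490 = 1.568000; cosh(ωT) = 2.502753, sinh(ωT) = 2.294291
x(T) = p + (x₀−p)·cosh(ωT) + (ẋ₀/ω)·sinh(ωT) ⇒ p·(1 − cosh) = x(T) − x₀·cosh − (ẋ₀/ω)·sinh
numerator   = 1.2451 − (0.8211)·2.502753 − (0.9692/3.2000)·2.294291 = -1.504794
denominator = 1 − 2.502753 = -1.502753
p = -1.504794 / -1.502753 = 1.0014

p = 1.0014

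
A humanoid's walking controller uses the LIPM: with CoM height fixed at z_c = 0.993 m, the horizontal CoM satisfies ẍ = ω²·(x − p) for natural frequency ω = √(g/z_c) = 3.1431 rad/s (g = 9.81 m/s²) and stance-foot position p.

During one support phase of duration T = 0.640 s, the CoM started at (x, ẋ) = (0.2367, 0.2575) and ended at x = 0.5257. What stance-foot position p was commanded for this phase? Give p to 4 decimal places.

p = 0.2409

ωT = 3.1431·0.640 = 2.011584; cosh(ωT) = 3.804463, sinh(ωT) = 3.670686
x(T) = p + (x₀−p)·cosh(ωT) + (ẋ₀/ω)·sinh(ωT) ⇒ p·(1 − cosh) = x(T) − x₀·cosh − (ẋ₀/ω)·sinh
numerator   = 0.5257 − (0.2367)·3.804463 − (0.2575/3.1431)·3.670686 = -0.675539
denominator = 1 − 3.804463 = -2.804463
p = -0.675539 / -2.804463 = 0.2409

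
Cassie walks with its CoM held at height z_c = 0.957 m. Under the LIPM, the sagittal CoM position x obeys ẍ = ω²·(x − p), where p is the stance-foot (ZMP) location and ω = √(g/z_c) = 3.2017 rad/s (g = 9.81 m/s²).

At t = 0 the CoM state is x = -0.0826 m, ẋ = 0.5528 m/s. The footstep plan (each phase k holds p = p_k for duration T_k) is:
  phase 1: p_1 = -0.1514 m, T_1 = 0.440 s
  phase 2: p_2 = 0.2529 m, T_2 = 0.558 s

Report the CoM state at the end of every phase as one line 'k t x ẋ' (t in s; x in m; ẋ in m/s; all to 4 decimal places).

1 0.4400 0.3298 1.6219
2 0.9980 1.9582 5.6904

phase 1: p=-0.1514, T=0.440, ωT=1.408748, cosh=2.167640, sinh=1.923191; start (x,ẋ)=(-0.082600, 0.552800) → end (x,ẋ)=(0.329788, 1.621906)
phase 2: p=0.2529, T=0.558, ωT=1.786549, cosh=3.068177, sinh=2.900639; start (x,ẋ)=(0.329788, 1.621906) → end (x,ẋ)=(1.958203, 5.690355)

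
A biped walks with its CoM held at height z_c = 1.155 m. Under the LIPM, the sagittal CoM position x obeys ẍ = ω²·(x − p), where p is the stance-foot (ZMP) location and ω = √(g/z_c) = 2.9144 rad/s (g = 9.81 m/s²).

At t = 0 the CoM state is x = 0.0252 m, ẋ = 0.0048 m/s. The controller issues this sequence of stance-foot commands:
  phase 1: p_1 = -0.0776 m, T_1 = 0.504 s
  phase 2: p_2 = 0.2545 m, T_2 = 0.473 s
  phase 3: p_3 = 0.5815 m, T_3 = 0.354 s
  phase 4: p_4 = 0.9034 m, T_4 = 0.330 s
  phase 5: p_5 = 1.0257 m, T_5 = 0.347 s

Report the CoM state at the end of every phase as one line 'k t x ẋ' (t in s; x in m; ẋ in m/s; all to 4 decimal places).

1 0.5040 0.1609 0.6273
2 0.9770 0.4570 0.8169
3 1.3310 0.7280 0.8473
4 1.6610 0.9651 0.6991
5 2.0080 1.2175 0.8776

phase 1: p=-0.0776, T=0.504, ωT=1.468858, cosh=2.287229, sinh=2.057041; start (x,ẋ)=(0.025200, 0.004800) → end (x,ẋ)=(0.160915, 0.627269)
phase 2: p=0.2545, T=0.473, ωT=1.378511, cosh=2.110471, sinh=1.858517; start (x,ẋ)=(0.160915, 0.627269) → end (x,ẋ)=(0.457002, 0.816933)
phase 3: p=0.5815, T=0.354, ωT=1.031698, cosh=1.581113, sinh=1.224712; start (x,ẋ)=(0.457002, 0.816933) → end (x,ẋ)=(0.727952, 0.847293)
phase 4: p=0.9034, T=0.330, ωT=0.961752, cosh=1.499249, sinh=1.117027; start (x,ẋ)=(0.727952, 0.847293) → end (x,ẋ)=(0.965109, 0.699140)
phase 5: p=1.0257, T=0.347, ωT=1.011297, cosh=1.556455, sinh=1.192708; start (x,ẋ)=(0.965109, 0.699140) → end (x,ẋ)=(1.217514, 0.877564)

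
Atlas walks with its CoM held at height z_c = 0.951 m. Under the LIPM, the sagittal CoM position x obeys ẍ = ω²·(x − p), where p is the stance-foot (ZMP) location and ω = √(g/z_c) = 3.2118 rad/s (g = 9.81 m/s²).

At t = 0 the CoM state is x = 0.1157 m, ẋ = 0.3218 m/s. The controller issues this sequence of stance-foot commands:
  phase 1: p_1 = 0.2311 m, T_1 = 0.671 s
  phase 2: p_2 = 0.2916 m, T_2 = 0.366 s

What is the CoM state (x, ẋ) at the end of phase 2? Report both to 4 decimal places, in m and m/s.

phase 1: p=0.2311, T=0.671, ωT=2.155118, cosh=4.372398, sinh=4.256509; start (x,ẋ)=(0.115700, 0.321800) → end (x,ẋ)=(0.152998, -0.170602)
phase 2: p=0.2916, T=0.366, ωT=1.175519, cosh=1.774241, sinh=1.465582; start (x,ẋ)=(0.152998, -0.170602) → end (x,ẋ)=(-0.032161, -0.955111)

x = -0.0322, ẋ = -0.9551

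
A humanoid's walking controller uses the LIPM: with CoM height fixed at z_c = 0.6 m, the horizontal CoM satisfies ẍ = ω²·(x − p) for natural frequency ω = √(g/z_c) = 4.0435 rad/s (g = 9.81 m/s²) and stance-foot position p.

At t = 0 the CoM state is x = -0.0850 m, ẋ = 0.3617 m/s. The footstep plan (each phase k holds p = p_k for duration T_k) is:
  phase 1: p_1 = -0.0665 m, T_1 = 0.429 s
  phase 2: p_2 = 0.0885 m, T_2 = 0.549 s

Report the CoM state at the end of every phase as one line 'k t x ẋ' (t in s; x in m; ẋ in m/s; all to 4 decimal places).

1 0.4290 0.1250 0.8514
2 0.9780 1.2164 4.6372

phase 1: p=-0.0665, T=0.429, ωT=1.734661, cosh=2.921735, sinh=2.745275; start (x,ẋ)=(-0.085000, 0.361700) → end (x,ẋ)=(0.125019, 0.851432)
phase 2: p=0.0885, T=0.549, ωT=2.219882, cosh=4.657431, sinh=4.548809; start (x,ẋ)=(0.125019, 0.851432) → end (x,ẋ)=(1.216417, 4.637179)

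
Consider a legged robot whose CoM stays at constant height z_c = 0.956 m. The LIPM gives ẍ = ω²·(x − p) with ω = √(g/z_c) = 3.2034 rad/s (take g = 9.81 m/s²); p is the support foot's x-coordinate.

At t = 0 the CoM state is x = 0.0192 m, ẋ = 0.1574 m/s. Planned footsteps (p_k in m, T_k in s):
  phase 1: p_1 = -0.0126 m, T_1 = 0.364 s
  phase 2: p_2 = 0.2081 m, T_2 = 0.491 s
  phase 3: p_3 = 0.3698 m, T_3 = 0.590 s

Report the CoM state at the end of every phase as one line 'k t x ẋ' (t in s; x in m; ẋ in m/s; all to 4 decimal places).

phase 1: p=-0.0126, T=0.364, ωT=1.166038, cosh=1.760425, sinh=1.448826; start (x,ẋ)=(0.019200, 0.157400) → end (x,ẋ)=(0.114570, 0.424680)
phase 2: p=0.2081, T=0.491, ωT=1.572869, cosh=2.513955, sinh=2.306506; start (x,ẋ)=(0.114570, 0.424680) → end (x,ẋ)=(0.278747, 0.376565)
phase 3: p=0.3698, T=0.590, ωT=1.890006, cosh=3.385240, sinh=3.234169; start (x,ẋ)=(0.278747, 0.376565) → end (x,ẋ)=(0.441746, 0.331425)

1 0.3640 0.1146 0.4247
2 0.8550 0.2787 0.3766
3 1.4450 0.4417 0.3314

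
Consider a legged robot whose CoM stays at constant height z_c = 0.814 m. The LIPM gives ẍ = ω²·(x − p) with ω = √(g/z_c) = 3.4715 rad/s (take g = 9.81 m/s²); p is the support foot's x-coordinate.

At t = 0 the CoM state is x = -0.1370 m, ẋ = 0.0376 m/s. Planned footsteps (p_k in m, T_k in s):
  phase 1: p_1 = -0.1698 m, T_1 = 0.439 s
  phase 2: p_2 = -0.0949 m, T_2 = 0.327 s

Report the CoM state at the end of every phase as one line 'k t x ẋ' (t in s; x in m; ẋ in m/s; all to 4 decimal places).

phase 1: p=-0.1698, T=0.439, ωT=1.523988, cosh=2.404170, sinh=2.186328; start (x,ẋ)=(-0.137000, 0.037600) → end (x,ẋ)=(-0.067263, 0.339343)
phase 2: p=-0.0949, T=0.327, ωT=1.135180, cosh=1.716550, sinh=1.395186; start (x,ẋ)=(-0.067263, 0.339343) → end (x,ẋ)=(0.088921, 0.716357)

1 0.4390 -0.0673 0.3393
2 0.7660 0.0889 0.7164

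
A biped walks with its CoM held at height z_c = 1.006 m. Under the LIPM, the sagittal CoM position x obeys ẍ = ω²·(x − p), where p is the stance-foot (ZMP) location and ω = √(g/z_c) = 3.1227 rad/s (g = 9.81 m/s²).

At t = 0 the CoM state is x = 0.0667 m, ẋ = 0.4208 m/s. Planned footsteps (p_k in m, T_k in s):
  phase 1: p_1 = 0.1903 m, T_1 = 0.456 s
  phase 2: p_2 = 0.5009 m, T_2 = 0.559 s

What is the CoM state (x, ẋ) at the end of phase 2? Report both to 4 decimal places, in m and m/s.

x = -0.2887, ẋ = -2.2624

phase 1: p=0.1903, T=0.456, ωT=1.423951, cosh=2.197130, sinh=1.956369; start (x,ẋ)=(0.066700, 0.420800) → end (x,ẋ)=(0.182366, 0.169461)
phase 2: p=0.5009, T=0.559, ωT=1.745589, cosh=2.951909, sinh=2.777367; start (x,ẋ)=(0.182366, 0.169461) → end (x,ẋ)=(-0.288664, -2.262379)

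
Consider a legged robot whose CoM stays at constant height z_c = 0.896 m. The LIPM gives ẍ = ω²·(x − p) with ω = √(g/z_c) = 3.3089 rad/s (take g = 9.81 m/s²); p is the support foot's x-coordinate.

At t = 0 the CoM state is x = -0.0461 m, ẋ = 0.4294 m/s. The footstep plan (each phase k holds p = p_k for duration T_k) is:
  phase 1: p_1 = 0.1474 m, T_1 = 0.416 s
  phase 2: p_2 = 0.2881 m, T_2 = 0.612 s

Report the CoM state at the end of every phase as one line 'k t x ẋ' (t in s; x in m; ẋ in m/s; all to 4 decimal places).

phase 1: p=0.1474, T=0.416, ωT=1.376502, cosh=2.106742, sinh=1.854282; start (x,ẋ)=(-0.046100, 0.429400) → end (x,ẋ)=(-0.019622, -0.282610)
phase 2: p=0.2881, T=0.612, ωT=2.025047, cosh=3.854227, sinh=3.722239; start (x,ẋ)=(-0.019622, -0.282610) → end (x,ẋ)=(-1.215844, -4.879308)

1 0.4160 -0.0196 -0.2826
2 1.0280 -1.2158 -4.8793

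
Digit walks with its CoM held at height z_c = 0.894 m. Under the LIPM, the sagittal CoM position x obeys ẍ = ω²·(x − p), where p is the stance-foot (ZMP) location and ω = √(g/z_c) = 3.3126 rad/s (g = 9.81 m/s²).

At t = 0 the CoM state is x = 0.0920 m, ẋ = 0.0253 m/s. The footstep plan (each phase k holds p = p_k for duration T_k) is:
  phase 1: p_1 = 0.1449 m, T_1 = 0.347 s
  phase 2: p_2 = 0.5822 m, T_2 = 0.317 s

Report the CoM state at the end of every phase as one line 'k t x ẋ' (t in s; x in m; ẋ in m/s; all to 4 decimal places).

1 0.3470 0.0639 -0.2049
2 0.6640 -0.3267 -2.4817

phase 1: p=0.1449, T=0.347, ωT=1.149472, cosh=1.736665, sinh=1.419861; start (x,ẋ)=(0.092000, 0.025300) → end (x,ẋ)=(0.063875, -0.204874)
phase 2: p=0.5822, T=0.317, ωT=1.050094, cosh=1.603913, sinh=1.254008; start (x,ẋ)=(0.063875, -0.204874) → end (x,ẋ)=(-0.326705, -2.481737)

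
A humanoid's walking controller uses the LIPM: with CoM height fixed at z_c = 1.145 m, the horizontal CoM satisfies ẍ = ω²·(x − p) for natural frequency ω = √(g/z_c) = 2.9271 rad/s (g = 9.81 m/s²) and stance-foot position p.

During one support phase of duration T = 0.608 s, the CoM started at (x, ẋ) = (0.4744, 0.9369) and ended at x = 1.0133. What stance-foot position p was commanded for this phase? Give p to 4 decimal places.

ωT = 2.9271·0.608 = 1.779677; cosh(ωT) = 3.048316, sinh(ωT) = 2.879624
x(T) = p + (x₀−p)·cosh(ωT) + (ẋ₀/ω)·sinh(ωT) ⇒ p·(1 − cosh) = x(T) − x₀·cosh − (ẋ₀/ω)·sinh
numerator   = 1.0133 − (0.4744)·3.048316 − (0.9369/2.9271)·2.879624 = -1.354525
denominator = 1 − 3.048316 = -2.048316
p = -1.354525 / -2.048316 = 0.6613

p = 0.6613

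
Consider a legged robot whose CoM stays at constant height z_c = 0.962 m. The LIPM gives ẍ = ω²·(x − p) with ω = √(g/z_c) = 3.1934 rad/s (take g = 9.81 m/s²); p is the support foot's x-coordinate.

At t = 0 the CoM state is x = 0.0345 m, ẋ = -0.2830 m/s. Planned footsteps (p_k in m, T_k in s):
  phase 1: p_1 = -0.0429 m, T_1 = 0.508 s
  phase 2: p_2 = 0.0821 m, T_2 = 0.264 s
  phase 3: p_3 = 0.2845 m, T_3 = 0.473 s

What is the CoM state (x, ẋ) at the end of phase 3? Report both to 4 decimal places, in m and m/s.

x = -1.1572, ẋ = -4.4332

phase 1: p=-0.0429, T=0.508, ωT=1.622247, cosh=2.630956, sinh=2.433502; start (x,ẋ)=(0.034500, -0.283000) → end (x,ẋ)=(-0.054922, -0.143074)
phase 2: p=0.0821, T=0.264, ωT=0.843058, cosh=1.376926, sinh=0.946534; start (x,ẋ)=(-0.054922, -0.143074) → end (x,ẋ)=(-0.148976, -0.611172)
phase 3: p=0.2845, T=0.473, ωT=1.510478, cosh=2.374850, sinh=2.154046; start (x,ẋ)=(-0.148976, -0.611172) → end (x,ẋ)=(-1.157196, -4.433209)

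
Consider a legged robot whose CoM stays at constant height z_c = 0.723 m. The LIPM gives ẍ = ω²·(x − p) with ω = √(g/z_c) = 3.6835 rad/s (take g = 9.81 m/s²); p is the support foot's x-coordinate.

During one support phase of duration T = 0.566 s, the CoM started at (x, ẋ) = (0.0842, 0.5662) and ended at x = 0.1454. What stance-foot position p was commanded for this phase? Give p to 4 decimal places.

ωT = 3.6835·0.566 = 2.084861; cosh(ωT) = 4.083899, sinh(ωT) = 3.959574
x(T) = p + (x₀−p)·cosh(ωT) + (ẋ₀/ω)·sinh(ωT) ⇒ p·(1 − cosh) = x(T) − x₀·cosh − (ẋ₀/ω)·sinh
numerator   = 0.1454 − (0.0842)·4.083899 − (0.5662/3.6835)·3.959574 = -0.807100
denominator = 1 − 4.083899 = -3.083899
p = -0.807100 / -3.083899 = 0.2617

p = 0.2617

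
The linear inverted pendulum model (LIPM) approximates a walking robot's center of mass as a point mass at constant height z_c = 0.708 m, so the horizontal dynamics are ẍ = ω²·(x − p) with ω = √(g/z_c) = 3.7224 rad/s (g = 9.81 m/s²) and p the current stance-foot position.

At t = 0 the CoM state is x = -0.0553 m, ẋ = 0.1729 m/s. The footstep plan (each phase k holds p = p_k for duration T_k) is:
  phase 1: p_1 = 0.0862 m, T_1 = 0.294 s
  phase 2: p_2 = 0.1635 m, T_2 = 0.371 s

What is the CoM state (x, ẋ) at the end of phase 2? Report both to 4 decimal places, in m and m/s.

x = -0.5728, ẋ = -2.6097

phase 1: p=0.0862, T=0.294, ωT=1.094386, cosh=1.661046, sinh=1.326301; start (x,ẋ)=(-0.055300, 0.172900) → end (x,ẋ)=(-0.087233, -0.411394)
phase 2: p=0.1635, T=0.371, ωT=1.381010, cosh=2.115122, sinh=1.863798; start (x,ẋ)=(-0.087233, -0.411394) → end (x,ẋ)=(-0.572816, -2.609686)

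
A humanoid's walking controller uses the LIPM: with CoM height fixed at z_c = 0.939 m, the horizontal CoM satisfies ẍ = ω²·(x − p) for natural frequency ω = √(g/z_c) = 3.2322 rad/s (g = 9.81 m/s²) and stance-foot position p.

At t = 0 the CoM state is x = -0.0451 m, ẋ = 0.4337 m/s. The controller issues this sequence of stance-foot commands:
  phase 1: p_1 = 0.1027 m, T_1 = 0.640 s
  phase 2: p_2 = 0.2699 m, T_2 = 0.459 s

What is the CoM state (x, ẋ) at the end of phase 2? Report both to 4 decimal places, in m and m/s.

phase 1: p=0.1027, T=0.640, ωT=2.068608, cosh=4.020080, sinh=3.893719; start (x,ẋ)=(-0.045100, 0.433700) → end (x,ẋ)=(0.030995, -0.116595)
phase 2: p=0.2699, T=0.459, ωT=1.483580, cosh=2.317762, sinh=2.090938; start (x,ẋ)=(0.030995, -0.116595) → end (x,ẋ)=(-0.359250, -1.884836)

x = -0.3593, ẋ = -1.8848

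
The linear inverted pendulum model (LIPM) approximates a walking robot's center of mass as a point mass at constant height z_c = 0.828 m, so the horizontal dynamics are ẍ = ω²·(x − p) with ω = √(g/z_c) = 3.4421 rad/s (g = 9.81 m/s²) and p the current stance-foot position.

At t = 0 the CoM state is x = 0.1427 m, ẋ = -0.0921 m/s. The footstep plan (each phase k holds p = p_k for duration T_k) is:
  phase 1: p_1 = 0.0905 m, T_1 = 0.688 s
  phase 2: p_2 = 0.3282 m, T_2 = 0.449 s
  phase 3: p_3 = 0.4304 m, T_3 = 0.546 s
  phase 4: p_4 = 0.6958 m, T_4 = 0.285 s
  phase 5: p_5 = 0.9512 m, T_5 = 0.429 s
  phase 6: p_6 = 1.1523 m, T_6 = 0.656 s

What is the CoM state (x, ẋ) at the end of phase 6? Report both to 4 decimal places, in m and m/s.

phase 1: p=0.0905, T=0.688, ωT=2.368165, cosh=5.385715, sinh=5.292063; start (x,ẋ)=(0.142700, -0.092100) → end (x,ẋ)=(0.230035, 0.454841)
phase 2: p=0.3282, T=0.449, ωT=1.545503, cosh=2.451767, sinh=2.238563; start (x,ẋ)=(0.230035, 0.454841) → end (x,ẋ)=(0.383327, 0.358768)
phase 3: p=0.4304, T=0.546, ωT=1.879387, cosh=3.351085, sinh=3.198401; start (x,ẋ)=(0.383327, 0.358768) → end (x,ẋ)=(0.606022, 0.684027)
phase 4: p=0.6958, T=0.285, ωT=0.980998, cosh=1.521027, sinh=1.146091; start (x,ẋ)=(0.606022, 0.684027) → end (x,ẋ)=(0.787001, 0.686254)
phase 5: p=0.9512, T=0.429, ωT=1.476661, cosh=2.303350, sinh=2.074951; start (x,ẋ)=(0.787001, 0.686254) → end (x,ẋ)=(0.986677, 0.407944)
phase 6: p=1.1523, T=0.656, ωT=2.258018, cosh=4.834334, sinh=4.729776; start (x,ẋ)=(0.986677, 0.407944) → end (x,ẋ)=(0.912179, -0.724260)

x = 0.9122, ẋ = -0.7243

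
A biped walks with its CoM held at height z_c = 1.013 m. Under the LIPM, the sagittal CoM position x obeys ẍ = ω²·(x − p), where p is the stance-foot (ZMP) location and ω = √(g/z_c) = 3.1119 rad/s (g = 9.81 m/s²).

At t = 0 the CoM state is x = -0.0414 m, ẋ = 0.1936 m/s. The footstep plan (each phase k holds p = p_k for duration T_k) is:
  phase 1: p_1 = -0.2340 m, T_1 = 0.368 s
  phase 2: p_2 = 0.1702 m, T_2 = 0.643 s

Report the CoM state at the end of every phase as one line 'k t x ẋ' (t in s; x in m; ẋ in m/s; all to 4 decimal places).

phase 1: p=-0.2340, T=0.368, ωT=1.145179, cosh=1.730586, sinh=1.412419; start (x,ẋ)=(-0.041400, 0.193600) → end (x,ẋ)=(0.187181, 1.181577)
phase 2: p=0.1702, T=0.643, ωT=2.000952, cosh=3.765649, sinh=3.630443; start (x,ẋ)=(0.187181, 1.181577) → end (x,ẋ)=(1.612612, 4.641254)

1 0.3680 0.1872 1.1816
2 1.0110 1.6126 4.6413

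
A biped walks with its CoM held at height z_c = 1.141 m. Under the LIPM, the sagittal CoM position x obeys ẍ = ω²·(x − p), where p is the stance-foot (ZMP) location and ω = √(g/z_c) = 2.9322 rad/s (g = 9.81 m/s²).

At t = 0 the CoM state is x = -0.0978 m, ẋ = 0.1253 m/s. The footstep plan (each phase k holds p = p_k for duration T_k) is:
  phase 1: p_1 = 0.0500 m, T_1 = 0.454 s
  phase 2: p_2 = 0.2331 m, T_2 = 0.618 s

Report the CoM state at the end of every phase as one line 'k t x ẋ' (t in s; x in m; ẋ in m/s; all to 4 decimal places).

1 0.4540 -0.1740 -0.5094
2 1.0720 -1.5643 -5.1586

phase 1: p=0.0500, T=0.454, ωT=1.331219, cosh=2.024905, sinh=1.760750; start (x,ẋ)=(-0.097800, 0.125300) → end (x,ẋ)=(-0.174040, -0.509352)
phase 2: p=0.2331, T=0.618, ωT=1.812100, cosh=3.143301, sinh=2.979990; start (x,ẋ)=(-0.174040, -0.509352) → end (x,ẋ)=(-1.564316, -5.158603)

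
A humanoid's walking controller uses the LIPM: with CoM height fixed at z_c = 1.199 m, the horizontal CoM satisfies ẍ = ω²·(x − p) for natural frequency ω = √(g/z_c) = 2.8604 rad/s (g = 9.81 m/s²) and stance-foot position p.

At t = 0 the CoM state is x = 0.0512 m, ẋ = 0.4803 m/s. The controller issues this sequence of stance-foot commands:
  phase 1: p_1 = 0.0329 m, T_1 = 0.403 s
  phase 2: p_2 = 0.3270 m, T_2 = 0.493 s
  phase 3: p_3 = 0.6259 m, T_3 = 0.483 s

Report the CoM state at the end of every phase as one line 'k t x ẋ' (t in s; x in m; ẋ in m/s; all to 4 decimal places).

phase 1: p=0.0329, T=0.403, ωT=1.152741, cosh=1.741316, sinh=1.425546; start (x,ẋ)=(0.051200, 0.480300) → end (x,ẋ)=(0.304135, 0.910975)
phase 2: p=0.3270, T=0.493, ωT=1.410177, cosh=2.170391, sinh=1.926291; start (x,ẋ)=(0.304135, 0.910975) → end (x,ẋ)=(0.890855, 1.851184)
phase 3: p=0.6259, T=0.483, ωT=1.381573, cosh=2.116171, sinh=1.864988; start (x,ẋ)=(0.890855, 1.851184) → end (x,ẋ)=(2.393566, 5.330852)

1 0.4030 0.3041 0.9110
2 0.8960 0.8909 1.8512
3 1.3790 2.3936 5.3309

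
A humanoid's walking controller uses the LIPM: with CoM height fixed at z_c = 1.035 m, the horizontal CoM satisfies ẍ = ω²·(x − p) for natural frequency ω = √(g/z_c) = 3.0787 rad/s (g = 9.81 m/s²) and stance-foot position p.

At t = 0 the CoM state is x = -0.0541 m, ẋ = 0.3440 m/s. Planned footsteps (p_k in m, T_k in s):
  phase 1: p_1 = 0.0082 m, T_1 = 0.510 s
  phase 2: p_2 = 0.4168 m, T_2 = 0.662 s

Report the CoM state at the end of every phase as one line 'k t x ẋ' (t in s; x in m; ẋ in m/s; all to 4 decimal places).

phase 1: p=0.0082, T=0.510, ωT=1.570137, cosh=2.507662, sinh=2.299645; start (x,ẋ)=(-0.054100, 0.344000) → end (x,ẋ)=(0.108925, 0.421557)
phase 2: p=0.4168, T=0.662, ωT=2.038099, cosh=3.903141, sinh=3.772865; start (x,ẋ)=(0.108925, 0.421557) → end (x,ẋ)=(-0.268275, -1.930737)

1 0.5100 0.1089 0.4216
2 1.1720 -0.2683 -1.9307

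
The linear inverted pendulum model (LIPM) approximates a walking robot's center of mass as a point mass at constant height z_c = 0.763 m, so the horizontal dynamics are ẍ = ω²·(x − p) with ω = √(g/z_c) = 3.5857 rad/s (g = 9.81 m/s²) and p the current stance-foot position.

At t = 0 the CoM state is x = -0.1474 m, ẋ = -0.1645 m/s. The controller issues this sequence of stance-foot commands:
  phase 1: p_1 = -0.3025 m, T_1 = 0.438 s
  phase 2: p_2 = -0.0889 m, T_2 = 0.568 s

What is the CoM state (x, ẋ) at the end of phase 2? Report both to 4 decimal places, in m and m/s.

x = 1.0944, ẋ = 4.3234

phase 1: p=-0.3025, T=0.438, ωT=1.570537, cosh=2.508581, sinh=2.300647; start (x,ẋ)=(-0.147400, -0.164500) → end (x,ẋ)=(-0.018965, 0.866825)
phase 2: p=-0.0889, T=0.568, ωT=2.036678, cosh=3.897781, sinh=3.767319; start (x,ẋ)=(-0.018965, 0.866825) → end (x,ẋ)=(1.094421, 4.323408)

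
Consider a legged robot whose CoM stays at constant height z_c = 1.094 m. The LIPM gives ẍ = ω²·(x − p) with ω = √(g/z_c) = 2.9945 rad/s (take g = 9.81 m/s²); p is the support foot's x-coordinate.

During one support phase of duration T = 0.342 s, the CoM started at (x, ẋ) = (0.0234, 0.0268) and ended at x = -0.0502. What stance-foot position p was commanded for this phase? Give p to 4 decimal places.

ωT = 2.9945·0.342 = 1.024119; cosh(ωT) = 1.571877, sinh(ωT) = 1.212764
x(T) = p + (x₀−p)·cosh(ωT) + (ẋ₀/ω)·sinh(ωT) ⇒ p·(1 − cosh) = x(T) − x₀·cosh − (ẋ₀/ω)·sinh
numerator   = -0.0502 − (0.0234)·1.571877 − (0.0268/2.9945)·1.212764 = -0.097836
denominator = 1 − 1.571877 = -0.571877
p = -0.097836 / -0.571877 = 0.1711

p = 0.1711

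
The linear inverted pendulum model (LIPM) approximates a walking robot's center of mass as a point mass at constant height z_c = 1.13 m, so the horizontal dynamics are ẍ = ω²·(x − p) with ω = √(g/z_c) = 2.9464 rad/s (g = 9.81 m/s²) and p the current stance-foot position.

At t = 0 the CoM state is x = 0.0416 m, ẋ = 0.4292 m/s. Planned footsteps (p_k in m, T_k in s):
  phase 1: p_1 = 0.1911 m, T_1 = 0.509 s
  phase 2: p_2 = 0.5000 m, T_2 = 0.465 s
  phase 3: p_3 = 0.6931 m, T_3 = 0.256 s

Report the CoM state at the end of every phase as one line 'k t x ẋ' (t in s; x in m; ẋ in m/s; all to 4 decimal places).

1 0.5090 0.1496 0.0718
2 0.9740 -0.1892 -1.7502
3 1.2300 -0.9441 -4.4244

phase 1: p=0.1911, T=0.509, ωT=1.499718, cosh=2.351808, sinh=2.128615; start (x,ẋ)=(0.041600, 0.429200) → end (x,ẋ)=(0.149579, 0.071769)
phase 2: p=0.5000, T=0.465, ωT=1.370076, cosh=2.094869, sinh=1.840781; start (x,ẋ)=(0.149579, 0.071769) → end (x,ẋ)=(-0.189249, -1.750226)
phase 3: p=0.6931, T=0.256, ωT=0.754278, cosh=1.298213, sinh=0.827863; start (x,ẋ)=(-0.189249, -1.750226) → end (x,ẋ)=(-0.944146, -4.424407)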